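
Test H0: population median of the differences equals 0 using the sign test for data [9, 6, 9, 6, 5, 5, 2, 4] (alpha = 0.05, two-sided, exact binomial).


Step 1: Discard zero differences. Original n = 8; n_eff = number of nonzero differences = 8.
Nonzero differences (with sign): +9, +6, +9, +6, +5, +5, +2, +4
Step 2: Count signs: positive = 8, negative = 0.
Step 3: Under H0: P(positive) = 0.5, so the number of positives S ~ Bin(8, 0.5).
Step 4: Two-sided exact p-value = sum of Bin(8,0.5) probabilities at or below the observed probability = 0.007812.
Step 5: alpha = 0.05. reject H0.

n_eff = 8, pos = 8, neg = 0, p = 0.007812, reject H0.


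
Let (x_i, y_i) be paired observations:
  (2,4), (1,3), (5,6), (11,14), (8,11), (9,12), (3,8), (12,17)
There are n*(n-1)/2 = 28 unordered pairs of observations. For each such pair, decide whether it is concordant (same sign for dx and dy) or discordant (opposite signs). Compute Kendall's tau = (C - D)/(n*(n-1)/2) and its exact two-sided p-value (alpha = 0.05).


Step 1: Enumerate the 28 unordered pairs (i,j) with i<j and classify each by sign(x_j-x_i) * sign(y_j-y_i).
  (1,2):dx=-1,dy=-1->C; (1,3):dx=+3,dy=+2->C; (1,4):dx=+9,dy=+10->C; (1,5):dx=+6,dy=+7->C
  (1,6):dx=+7,dy=+8->C; (1,7):dx=+1,dy=+4->C; (1,8):dx=+10,dy=+13->C; (2,3):dx=+4,dy=+3->C
  (2,4):dx=+10,dy=+11->C; (2,5):dx=+7,dy=+8->C; (2,6):dx=+8,dy=+9->C; (2,7):dx=+2,dy=+5->C
  (2,8):dx=+11,dy=+14->C; (3,4):dx=+6,dy=+8->C; (3,5):dx=+3,dy=+5->C; (3,6):dx=+4,dy=+6->C
  (3,7):dx=-2,dy=+2->D; (3,8):dx=+7,dy=+11->C; (4,5):dx=-3,dy=-3->C; (4,6):dx=-2,dy=-2->C
  (4,7):dx=-8,dy=-6->C; (4,8):dx=+1,dy=+3->C; (5,6):dx=+1,dy=+1->C; (5,7):dx=-5,dy=-3->C
  (5,8):dx=+4,dy=+6->C; (6,7):dx=-6,dy=-4->C; (6,8):dx=+3,dy=+5->C; (7,8):dx=+9,dy=+9->C
Step 2: C = 27, D = 1, total pairs = 28.
Step 3: tau = (C - D)/(n(n-1)/2) = (27 - 1)/28 = 0.928571.
Step 4: Exact two-sided p-value (enumerate n! = 40320 permutations of y under H0): p = 0.000397.
Step 5: alpha = 0.05. reject H0.

tau_b = 0.9286 (C=27, D=1), p = 0.000397, reject H0.


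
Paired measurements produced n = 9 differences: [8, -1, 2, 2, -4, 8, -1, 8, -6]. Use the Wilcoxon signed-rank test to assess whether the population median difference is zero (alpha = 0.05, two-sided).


Step 1: Drop any zero differences (none here) and take |d_i|.
|d| = [8, 1, 2, 2, 4, 8, 1, 8, 6]
Step 2: Midrank |d_i| (ties get averaged ranks).
ranks: |8|->8, |1|->1.5, |2|->3.5, |2|->3.5, |4|->5, |8|->8, |1|->1.5, |8|->8, |6|->6
Step 3: Attach original signs; sum ranks with positive sign and with negative sign.
W+ = 8 + 3.5 + 3.5 + 8 + 8 = 31
W- = 1.5 + 5 + 1.5 + 6 = 14
(Check: W+ + W- = 45 should equal n(n+1)/2 = 45.)
Step 4: Test statistic W = min(W+, W-) = 14.
Step 5: Ties in |d|, so use the tie-corrected normal approximation.
        E[W] = n(n+1)/4 = 9*10/4 = 22.5.
        Tie groups: |d|=1 (t=2), |d|=2 (t=2), |d|=8 (t=3); sum(t^3 - t) = 36.
        Var[W] = n(n+1)(2n+1)/24 - sum(t^3-t)/48 = 1710/24 - 36/48 = 70.5.
        z = (W - E[W]) / sqrt(Var[W]) = (14 - 22.5) / 8.3964 = -1.0123.
        Two-sided p = 2*Phi(z) = 0.311378.
Step 6: alpha = 0.05. fail to reject H0.

W+ = 31, W- = 14, W = min = 14, p = 0.311378, fail to reject H0.


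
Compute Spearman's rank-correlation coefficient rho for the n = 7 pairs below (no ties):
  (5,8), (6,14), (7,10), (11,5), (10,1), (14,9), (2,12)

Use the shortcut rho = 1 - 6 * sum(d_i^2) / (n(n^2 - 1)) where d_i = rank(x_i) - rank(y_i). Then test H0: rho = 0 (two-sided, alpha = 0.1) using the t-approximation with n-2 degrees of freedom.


Step 1: Rank x and y separately (midranks; no ties here).
rank(x): 5->2, 6->3, 7->4, 11->6, 10->5, 14->7, 2->1
rank(y): 8->3, 14->7, 10->5, 5->2, 1->1, 9->4, 12->6
Step 2: d_i = R_x(i) - R_y(i); compute d_i^2.
  (2-3)^2=1, (3-7)^2=16, (4-5)^2=1, (6-2)^2=16, (5-1)^2=16, (7-4)^2=9, (1-6)^2=25
sum(d^2) = 84.
Step 3: rho = 1 - 6*84 / (7*(7^2 - 1)) = 1 - 504/336 = -0.500000.
Step 4: Under H0, t = rho * sqrt((n-2)/(1-rho^2)) = -1.2910 ~ t(5).
Step 5: Two-sided p-value from the t-distribution with 5 df = 0.253170.
Step 6: alpha = 0.1. fail to reject H0.

rho = -0.5000, p = 0.253170, fail to reject H0 at alpha = 0.1.


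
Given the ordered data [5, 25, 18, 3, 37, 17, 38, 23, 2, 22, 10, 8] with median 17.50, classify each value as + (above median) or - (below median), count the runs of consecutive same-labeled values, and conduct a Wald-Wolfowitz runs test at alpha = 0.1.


Step 1: Compute median = 17.50; label A = above, B = below.
Labels in order: BAABABAABABB  (n_A = 6, n_B = 6)
Step 2: Count runs R = 9.
Step 3: Under H0 (random ordering), E[R] = 2*n_A*n_B/(n_A+n_B) + 1 = 2*6*6/12 + 1 = 7.0000.
        Var[R] = 2*n_A*n_B*(2*n_A*n_B - n_A - n_B) / ((n_A+n_B)^2 * (n_A+n_B-1)) = 4320/1584 = 2.7273.
        SD[R] = 1.6514.
Step 4: Continuity-corrected z = (R - 0.5 - E[R]) / SD[R] = (9 - 0.5 - 7.0000) / 1.6514 = 0.9083.
Step 5: Two-sided p-value via normal approximation = 2*(1 - Phi(|z|)) = 0.363722.
Step 6: alpha = 0.1. fail to reject H0.

R = 9, z = 0.9083, p = 0.363722, fail to reject H0.


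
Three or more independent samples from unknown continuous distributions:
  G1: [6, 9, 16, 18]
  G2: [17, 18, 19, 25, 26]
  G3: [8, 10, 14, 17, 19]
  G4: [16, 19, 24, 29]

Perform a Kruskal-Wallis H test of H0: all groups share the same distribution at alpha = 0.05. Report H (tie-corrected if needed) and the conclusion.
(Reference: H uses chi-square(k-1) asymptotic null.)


Step 1: Combine all N = 18 observations and assign midranks.
sorted (value, group, rank): (6,G1,1), (8,G3,2), (9,G1,3), (10,G3,4), (14,G3,5), (16,G1,6.5), (16,G4,6.5), (17,G2,8.5), (17,G3,8.5), (18,G1,10.5), (18,G2,10.5), (19,G2,13), (19,G3,13), (19,G4,13), (24,G4,15), (25,G2,16), (26,G2,17), (29,G4,18)
Step 2: Sum ranks within each group.
R_1 = 21 (n_1 = 4)
R_2 = 65 (n_2 = 5)
R_3 = 32.5 (n_3 = 5)
R_4 = 52.5 (n_4 = 4)
Step 3: H = 12/(N(N+1)) * sum(R_i^2/n_i) - 3(N+1)
     = 12/(18*19) * (21^2/4 + 65^2/5 + 32.5^2/5 + 52.5^2/4) - 3*19
     = 0.035088 * 1855.56 - 57
     = 8.107456.
Step 4: Ties present; correction factor C = 1 - 42/(18^3 - 18) = 0.992776. Corrected H = 8.107456 / 0.992776 = 8.166450.
Step 5: Under H0, H ~ chi^2(3); p-value = 0.042694.
Step 6: alpha = 0.05. reject H0.

H = 8.1665, df = 3, p = 0.042694, reject H0.


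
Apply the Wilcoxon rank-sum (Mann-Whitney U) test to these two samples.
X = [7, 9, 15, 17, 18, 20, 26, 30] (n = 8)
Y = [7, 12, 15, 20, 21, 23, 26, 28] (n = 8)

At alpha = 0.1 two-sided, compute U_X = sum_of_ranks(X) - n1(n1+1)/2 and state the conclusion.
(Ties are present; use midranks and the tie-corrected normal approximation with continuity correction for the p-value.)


Step 1: Combine and sort all 16 observations; assign midranks.
sorted (value, group): (7,X), (7,Y), (9,X), (12,Y), (15,X), (15,Y), (17,X), (18,X), (20,X), (20,Y), (21,Y), (23,Y), (26,X), (26,Y), (28,Y), (30,X)
ranks: 7->1.5, 7->1.5, 9->3, 12->4, 15->5.5, 15->5.5, 17->7, 18->8, 20->9.5, 20->9.5, 21->11, 23->12, 26->13.5, 26->13.5, 28->15, 30->16
Step 2: Rank sum for X: R1 = 1.5 + 3 + 5.5 + 7 + 8 + 9.5 + 13.5 + 16 = 64.
Step 3: U_X = R1 - n1(n1+1)/2 = 64 - 8*9/2 = 64 - 36 = 28.
       U_Y = n1*n2 - U_X = 64 - 28 = 36.
Step 4: Ties are present, so use the tie-corrected normal approximation (with continuity correction) for the p-value.
Step 5: p-value = 0.712382; compare to alpha = 0.1. fail to reject H0.

U_X = 28, p = 0.712382, fail to reject H0 at alpha = 0.1.


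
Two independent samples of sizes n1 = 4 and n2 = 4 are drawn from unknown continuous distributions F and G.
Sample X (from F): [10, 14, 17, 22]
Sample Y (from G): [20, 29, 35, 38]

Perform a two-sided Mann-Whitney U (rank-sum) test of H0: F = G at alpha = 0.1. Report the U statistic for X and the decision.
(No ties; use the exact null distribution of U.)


Step 1: Combine and sort all 8 observations; assign midranks.
sorted (value, group): (10,X), (14,X), (17,X), (20,Y), (22,X), (29,Y), (35,Y), (38,Y)
ranks: 10->1, 14->2, 17->3, 20->4, 22->5, 29->6, 35->7, 38->8
Step 2: Rank sum for X: R1 = 1 + 2 + 3 + 5 = 11.
Step 3: U_X = R1 - n1(n1+1)/2 = 11 - 4*5/2 = 11 - 10 = 1.
       U_Y = n1*n2 - U_X = 16 - 1 = 15.
Step 4: No ties, so the exact null distribution of U (based on enumerating the C(8,4) = 70 equally likely rank assignments) gives the two-sided p-value.
Step 5: p-value = 0.057143; compare to alpha = 0.1. reject H0.

U_X = 1, p = 0.057143, reject H0 at alpha = 0.1.


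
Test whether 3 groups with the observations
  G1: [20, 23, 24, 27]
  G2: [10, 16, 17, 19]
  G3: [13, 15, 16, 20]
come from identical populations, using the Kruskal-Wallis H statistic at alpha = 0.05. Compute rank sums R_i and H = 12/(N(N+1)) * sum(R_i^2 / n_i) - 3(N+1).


Step 1: Combine all N = 12 observations and assign midranks.
sorted (value, group, rank): (10,G2,1), (13,G3,2), (15,G3,3), (16,G2,4.5), (16,G3,4.5), (17,G2,6), (19,G2,7), (20,G1,8.5), (20,G3,8.5), (23,G1,10), (24,G1,11), (27,G1,12)
Step 2: Sum ranks within each group.
R_1 = 41.5 (n_1 = 4)
R_2 = 18.5 (n_2 = 4)
R_3 = 18 (n_3 = 4)
Step 3: H = 12/(N(N+1)) * sum(R_i^2/n_i) - 3(N+1)
     = 12/(12*13) * (41.5^2/4 + 18.5^2/4 + 18^2/4) - 3*13
     = 0.076923 * 597.125 - 39
     = 6.932692.
Step 4: Ties present; correction factor C = 1 - 12/(12^3 - 12) = 0.993007. Corrected H = 6.932692 / 0.993007 = 6.981514.
Step 5: Under H0, H ~ chi^2(2); p-value = 0.030478.
Step 6: alpha = 0.05. reject H0.

H = 6.9815, df = 2, p = 0.030478, reject H0.


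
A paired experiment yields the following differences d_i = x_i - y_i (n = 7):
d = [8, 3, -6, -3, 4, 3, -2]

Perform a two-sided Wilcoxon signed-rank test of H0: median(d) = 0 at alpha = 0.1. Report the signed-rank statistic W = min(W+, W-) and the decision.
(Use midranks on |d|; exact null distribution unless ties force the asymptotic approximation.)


Step 1: Drop any zero differences (none here) and take |d_i|.
|d| = [8, 3, 6, 3, 4, 3, 2]
Step 2: Midrank |d_i| (ties get averaged ranks).
ranks: |8|->7, |3|->3, |6|->6, |3|->3, |4|->5, |3|->3, |2|->1
Step 3: Attach original signs; sum ranks with positive sign and with negative sign.
W+ = 7 + 3 + 5 + 3 = 18
W- = 6 + 3 + 1 = 10
(Check: W+ + W- = 28 should equal n(n+1)/2 = 28.)
Step 4: Test statistic W = min(W+, W-) = 10.
Step 5: Ties in |d|, so use the tie-corrected normal approximation.
        E[W] = n(n+1)/4 = 7*8/4 = 14.
        Tie groups: |d|=3 (t=3); sum(t^3 - t) = 24.
        Var[W] = n(n+1)(2n+1)/24 - sum(t^3-t)/48 = 840/24 - 24/48 = 34.5.
        z = (W - E[W]) / sqrt(Var[W]) = (10 - 14) / 5.8737 = -0.6810.
        Two-sided p = 2*Phi(z) = 0.495868.
Step 6: alpha = 0.1. fail to reject H0.

W+ = 18, W- = 10, W = min = 10, p = 0.495868, fail to reject H0.


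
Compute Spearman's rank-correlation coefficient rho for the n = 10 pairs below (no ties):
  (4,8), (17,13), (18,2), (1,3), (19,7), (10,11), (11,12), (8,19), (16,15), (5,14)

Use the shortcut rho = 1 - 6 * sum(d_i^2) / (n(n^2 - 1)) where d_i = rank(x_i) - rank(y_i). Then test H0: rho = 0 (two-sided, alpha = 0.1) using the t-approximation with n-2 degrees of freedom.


Step 1: Rank x and y separately (midranks; no ties here).
rank(x): 4->2, 17->8, 18->9, 1->1, 19->10, 10->5, 11->6, 8->4, 16->7, 5->3
rank(y): 8->4, 13->7, 2->1, 3->2, 7->3, 11->5, 12->6, 19->10, 15->9, 14->8
Step 2: d_i = R_x(i) - R_y(i); compute d_i^2.
  (2-4)^2=4, (8-7)^2=1, (9-1)^2=64, (1-2)^2=1, (10-3)^2=49, (5-5)^2=0, (6-6)^2=0, (4-10)^2=36, (7-9)^2=4, (3-8)^2=25
sum(d^2) = 184.
Step 3: rho = 1 - 6*184 / (10*(10^2 - 1)) = 1 - 1104/990 = -0.115152.
Step 4: Under H0, t = rho * sqrt((n-2)/(1-rho^2)) = -0.3279 ~ t(8).
Step 5: Two-sided p-value from the t-distribution with 8 df = 0.751420.
Step 6: alpha = 0.1. fail to reject H0.

rho = -0.1152, p = 0.751420, fail to reject H0 at alpha = 0.1.


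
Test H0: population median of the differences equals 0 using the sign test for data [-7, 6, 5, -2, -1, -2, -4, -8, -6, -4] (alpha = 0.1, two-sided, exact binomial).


Step 1: Discard zero differences. Original n = 10; n_eff = number of nonzero differences = 10.
Nonzero differences (with sign): -7, +6, +5, -2, -1, -2, -4, -8, -6, -4
Step 2: Count signs: positive = 2, negative = 8.
Step 3: Under H0: P(positive) = 0.5, so the number of positives S ~ Bin(10, 0.5).
Step 4: Two-sided exact p-value = sum of Bin(10,0.5) probabilities at or below the observed probability = 0.109375.
Step 5: alpha = 0.1. fail to reject H0.

n_eff = 10, pos = 2, neg = 8, p = 0.109375, fail to reject H0.


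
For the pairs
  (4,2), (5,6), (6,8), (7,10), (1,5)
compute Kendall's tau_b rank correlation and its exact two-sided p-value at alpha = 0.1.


Step 1: Enumerate the 10 unordered pairs (i,j) with i<j and classify each by sign(x_j-x_i) * sign(y_j-y_i).
  (1,2):dx=+1,dy=+4->C; (1,3):dx=+2,dy=+6->C; (1,4):dx=+3,dy=+8->C; (1,5):dx=-3,dy=+3->D
  (2,3):dx=+1,dy=+2->C; (2,4):dx=+2,dy=+4->C; (2,5):dx=-4,dy=-1->C; (3,4):dx=+1,dy=+2->C
  (3,5):dx=-5,dy=-3->C; (4,5):dx=-6,dy=-5->C
Step 2: C = 9, D = 1, total pairs = 10.
Step 3: tau = (C - D)/(n(n-1)/2) = (9 - 1)/10 = 0.800000.
Step 4: Exact two-sided p-value (enumerate n! = 120 permutations of y under H0): p = 0.083333.
Step 5: alpha = 0.1. reject H0.

tau_b = 0.8000 (C=9, D=1), p = 0.083333, reject H0.


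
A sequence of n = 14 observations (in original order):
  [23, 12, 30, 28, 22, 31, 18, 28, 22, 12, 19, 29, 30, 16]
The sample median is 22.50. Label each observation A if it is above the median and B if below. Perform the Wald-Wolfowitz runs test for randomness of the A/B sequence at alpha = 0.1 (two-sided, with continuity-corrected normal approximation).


Step 1: Compute median = 22.50; label A = above, B = below.
Labels in order: ABAABABABBBAAB  (n_A = 7, n_B = 7)
Step 2: Count runs R = 10.
Step 3: Under H0 (random ordering), E[R] = 2*n_A*n_B/(n_A+n_B) + 1 = 2*7*7/14 + 1 = 8.0000.
        Var[R] = 2*n_A*n_B*(2*n_A*n_B - n_A - n_B) / ((n_A+n_B)^2 * (n_A+n_B-1)) = 8232/2548 = 3.2308.
        SD[R] = 1.7974.
Step 4: Continuity-corrected z = (R - 0.5 - E[R]) / SD[R] = (10 - 0.5 - 8.0000) / 1.7974 = 0.8345.
Step 5: Two-sided p-value via normal approximation = 2*(1 - Phi(|z|)) = 0.403986.
Step 6: alpha = 0.1. fail to reject H0.

R = 10, z = 0.8345, p = 0.403986, fail to reject H0.


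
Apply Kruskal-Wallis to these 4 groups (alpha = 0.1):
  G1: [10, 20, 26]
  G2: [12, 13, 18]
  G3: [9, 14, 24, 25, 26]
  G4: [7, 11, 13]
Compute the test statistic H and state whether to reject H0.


Step 1: Combine all N = 14 observations and assign midranks.
sorted (value, group, rank): (7,G4,1), (9,G3,2), (10,G1,3), (11,G4,4), (12,G2,5), (13,G2,6.5), (13,G4,6.5), (14,G3,8), (18,G2,9), (20,G1,10), (24,G3,11), (25,G3,12), (26,G1,13.5), (26,G3,13.5)
Step 2: Sum ranks within each group.
R_1 = 26.5 (n_1 = 3)
R_2 = 20.5 (n_2 = 3)
R_3 = 46.5 (n_3 = 5)
R_4 = 11.5 (n_4 = 3)
Step 3: H = 12/(N(N+1)) * sum(R_i^2/n_i) - 3(N+1)
     = 12/(14*15) * (26.5^2/3 + 20.5^2/3 + 46.5^2/5 + 11.5^2/3) - 3*15
     = 0.057143 * 850.7 - 45
     = 3.611429.
Step 4: Ties present; correction factor C = 1 - 12/(14^3 - 14) = 0.995604. Corrected H = 3.611429 / 0.995604 = 3.627373.
Step 5: Under H0, H ~ chi^2(3); p-value = 0.304614.
Step 6: alpha = 0.1. fail to reject H0.

H = 3.6274, df = 3, p = 0.304614, fail to reject H0.


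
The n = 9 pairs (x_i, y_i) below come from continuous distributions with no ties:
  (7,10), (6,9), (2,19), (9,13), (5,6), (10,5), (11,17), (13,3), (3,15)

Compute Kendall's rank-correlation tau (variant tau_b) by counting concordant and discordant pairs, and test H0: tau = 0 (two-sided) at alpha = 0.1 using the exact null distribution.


Step 1: Enumerate the 36 unordered pairs (i,j) with i<j and classify each by sign(x_j-x_i) * sign(y_j-y_i).
  (1,2):dx=-1,dy=-1->C; (1,3):dx=-5,dy=+9->D; (1,4):dx=+2,dy=+3->C; (1,5):dx=-2,dy=-4->C
  (1,6):dx=+3,dy=-5->D; (1,7):dx=+4,dy=+7->C; (1,8):dx=+6,dy=-7->D; (1,9):dx=-4,dy=+5->D
  (2,3):dx=-4,dy=+10->D; (2,4):dx=+3,dy=+4->C; (2,5):dx=-1,dy=-3->C; (2,6):dx=+4,dy=-4->D
  (2,7):dx=+5,dy=+8->C; (2,8):dx=+7,dy=-6->D; (2,9):dx=-3,dy=+6->D; (3,4):dx=+7,dy=-6->D
  (3,5):dx=+3,dy=-13->D; (3,6):dx=+8,dy=-14->D; (3,7):dx=+9,dy=-2->D; (3,8):dx=+11,dy=-16->D
  (3,9):dx=+1,dy=-4->D; (4,5):dx=-4,dy=-7->C; (4,6):dx=+1,dy=-8->D; (4,7):dx=+2,dy=+4->C
  (4,8):dx=+4,dy=-10->D; (4,9):dx=-6,dy=+2->D; (5,6):dx=+5,dy=-1->D; (5,7):dx=+6,dy=+11->C
  (5,8):dx=+8,dy=-3->D; (5,9):dx=-2,dy=+9->D; (6,7):dx=+1,dy=+12->C; (6,8):dx=+3,dy=-2->D
  (6,9):dx=-7,dy=+10->D; (7,8):dx=+2,dy=-14->D; (7,9):dx=-8,dy=-2->C; (8,9):dx=-10,dy=+12->D
Step 2: C = 12, D = 24, total pairs = 36.
Step 3: tau = (C - D)/(n(n-1)/2) = (12 - 24)/36 = -0.333333.
Step 4: Exact two-sided p-value (enumerate n! = 362880 permutations of y under H0): p = 0.259518.
Step 5: alpha = 0.1. fail to reject H0.

tau_b = -0.3333 (C=12, D=24), p = 0.259518, fail to reject H0.


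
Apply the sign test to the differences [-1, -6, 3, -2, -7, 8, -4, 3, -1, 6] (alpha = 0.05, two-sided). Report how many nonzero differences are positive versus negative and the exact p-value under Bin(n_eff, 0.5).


Step 1: Discard zero differences. Original n = 10; n_eff = number of nonzero differences = 10.
Nonzero differences (with sign): -1, -6, +3, -2, -7, +8, -4, +3, -1, +6
Step 2: Count signs: positive = 4, negative = 6.
Step 3: Under H0: P(positive) = 0.5, so the number of positives S ~ Bin(10, 0.5).
Step 4: Two-sided exact p-value = sum of Bin(10,0.5) probabilities at or below the observed probability = 0.753906.
Step 5: alpha = 0.05. fail to reject H0.

n_eff = 10, pos = 4, neg = 6, p = 0.753906, fail to reject H0.


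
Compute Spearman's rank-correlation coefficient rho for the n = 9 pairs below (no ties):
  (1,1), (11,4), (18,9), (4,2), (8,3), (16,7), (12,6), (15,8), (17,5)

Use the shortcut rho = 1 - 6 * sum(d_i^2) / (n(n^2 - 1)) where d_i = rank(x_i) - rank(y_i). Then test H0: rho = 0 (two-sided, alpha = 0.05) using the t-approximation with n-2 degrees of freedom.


Step 1: Rank x and y separately (midranks; no ties here).
rank(x): 1->1, 11->4, 18->9, 4->2, 8->3, 16->7, 12->5, 15->6, 17->8
rank(y): 1->1, 4->4, 9->9, 2->2, 3->3, 7->7, 6->6, 8->8, 5->5
Step 2: d_i = R_x(i) - R_y(i); compute d_i^2.
  (1-1)^2=0, (4-4)^2=0, (9-9)^2=0, (2-2)^2=0, (3-3)^2=0, (7-7)^2=0, (5-6)^2=1, (6-8)^2=4, (8-5)^2=9
sum(d^2) = 14.
Step 3: rho = 1 - 6*14 / (9*(9^2 - 1)) = 1 - 84/720 = 0.883333.
Step 4: Under H0, t = rho * sqrt((n-2)/(1-rho^2)) = 4.9858 ~ t(7).
Step 5: Two-sided p-value from the t-distribution with 7 df = 0.001591.
Step 6: alpha = 0.05. reject H0.

rho = 0.8833, p = 0.001591, reject H0 at alpha = 0.05.


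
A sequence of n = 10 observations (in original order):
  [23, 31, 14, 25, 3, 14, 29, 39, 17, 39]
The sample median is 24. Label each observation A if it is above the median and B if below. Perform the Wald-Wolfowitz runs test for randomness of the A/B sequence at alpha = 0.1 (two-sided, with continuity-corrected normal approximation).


Step 1: Compute median = 24; label A = above, B = below.
Labels in order: BABABBAABA  (n_A = 5, n_B = 5)
Step 2: Count runs R = 8.
Step 3: Under H0 (random ordering), E[R] = 2*n_A*n_B/(n_A+n_B) + 1 = 2*5*5/10 + 1 = 6.0000.
        Var[R] = 2*n_A*n_B*(2*n_A*n_B - n_A - n_B) / ((n_A+n_B)^2 * (n_A+n_B-1)) = 2000/900 = 2.2222.
        SD[R] = 1.4907.
Step 4: Continuity-corrected z = (R - 0.5 - E[R]) / SD[R] = (8 - 0.5 - 6.0000) / 1.4907 = 1.0062.
Step 5: Two-sided p-value via normal approximation = 2*(1 - Phi(|z|)) = 0.314305.
Step 6: alpha = 0.1. fail to reject H0.

R = 8, z = 1.0062, p = 0.314305, fail to reject H0.


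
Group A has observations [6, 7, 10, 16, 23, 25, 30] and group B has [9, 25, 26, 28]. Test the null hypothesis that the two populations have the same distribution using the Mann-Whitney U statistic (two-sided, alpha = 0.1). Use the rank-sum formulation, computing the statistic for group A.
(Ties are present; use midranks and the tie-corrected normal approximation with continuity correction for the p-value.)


Step 1: Combine and sort all 11 observations; assign midranks.
sorted (value, group): (6,X), (7,X), (9,Y), (10,X), (16,X), (23,X), (25,X), (25,Y), (26,Y), (28,Y), (30,X)
ranks: 6->1, 7->2, 9->3, 10->4, 16->5, 23->6, 25->7.5, 25->7.5, 26->9, 28->10, 30->11
Step 2: Rank sum for X: R1 = 1 + 2 + 4 + 5 + 6 + 7.5 + 11 = 36.5.
Step 3: U_X = R1 - n1(n1+1)/2 = 36.5 - 7*8/2 = 36.5 - 28 = 8.5.
       U_Y = n1*n2 - U_X = 28 - 8.5 = 19.5.
Step 4: Ties are present, so use the tie-corrected normal approximation (with continuity correction) for the p-value.
Step 5: p-value = 0.343605; compare to alpha = 0.1. fail to reject H0.

U_X = 8.5, p = 0.343605, fail to reject H0 at alpha = 0.1.


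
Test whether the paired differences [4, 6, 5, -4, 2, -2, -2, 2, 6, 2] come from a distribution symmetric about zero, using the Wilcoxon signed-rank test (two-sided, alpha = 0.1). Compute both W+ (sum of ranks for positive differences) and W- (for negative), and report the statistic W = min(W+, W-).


Step 1: Drop any zero differences (none here) and take |d_i|.
|d| = [4, 6, 5, 4, 2, 2, 2, 2, 6, 2]
Step 2: Midrank |d_i| (ties get averaged ranks).
ranks: |4|->6.5, |6|->9.5, |5|->8, |4|->6.5, |2|->3, |2|->3, |2|->3, |2|->3, |6|->9.5, |2|->3
Step 3: Attach original signs; sum ranks with positive sign and with negative sign.
W+ = 6.5 + 9.5 + 8 + 3 + 3 + 9.5 + 3 = 42.5
W- = 6.5 + 3 + 3 = 12.5
(Check: W+ + W- = 55 should equal n(n+1)/2 = 55.)
Step 4: Test statistic W = min(W+, W-) = 12.5.
Step 5: Ties in |d|, so use the tie-corrected normal approximation.
        E[W] = n(n+1)/4 = 10*11/4 = 27.5.
        Tie groups: |d|=2 (t=5), |d|=4 (t=2), |d|=6 (t=2); sum(t^3 - t) = 132.
        Var[W] = n(n+1)(2n+1)/24 - sum(t^3-t)/48 = 2310/24 - 132/48 = 93.5.
        z = (W - E[W]) / sqrt(Var[W]) = (12.5 - 27.5) / 9.6695 = -1.5513.
        Two-sided p = 2*Phi(z) = 0.120839.
Step 6: alpha = 0.1. fail to reject H0.

W+ = 42.5, W- = 12.5, W = min = 12.5, p = 0.120839, fail to reject H0.


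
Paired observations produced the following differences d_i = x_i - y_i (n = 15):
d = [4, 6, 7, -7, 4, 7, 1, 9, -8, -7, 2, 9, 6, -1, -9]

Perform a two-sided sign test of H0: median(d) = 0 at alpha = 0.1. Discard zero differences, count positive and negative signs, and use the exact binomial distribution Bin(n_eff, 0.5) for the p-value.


Step 1: Discard zero differences. Original n = 15; n_eff = number of nonzero differences = 15.
Nonzero differences (with sign): +4, +6, +7, -7, +4, +7, +1, +9, -8, -7, +2, +9, +6, -1, -9
Step 2: Count signs: positive = 10, negative = 5.
Step 3: Under H0: P(positive) = 0.5, so the number of positives S ~ Bin(15, 0.5).
Step 4: Two-sided exact p-value = sum of Bin(15,0.5) probabilities at or below the observed probability = 0.301758.
Step 5: alpha = 0.1. fail to reject H0.

n_eff = 15, pos = 10, neg = 5, p = 0.301758, fail to reject H0.


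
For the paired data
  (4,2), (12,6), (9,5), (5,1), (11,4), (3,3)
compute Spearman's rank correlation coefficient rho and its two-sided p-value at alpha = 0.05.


Step 1: Rank x and y separately (midranks; no ties here).
rank(x): 4->2, 12->6, 9->4, 5->3, 11->5, 3->1
rank(y): 2->2, 6->6, 5->5, 1->1, 4->4, 3->3
Step 2: d_i = R_x(i) - R_y(i); compute d_i^2.
  (2-2)^2=0, (6-6)^2=0, (4-5)^2=1, (3-1)^2=4, (5-4)^2=1, (1-3)^2=4
sum(d^2) = 10.
Step 3: rho = 1 - 6*10 / (6*(6^2 - 1)) = 1 - 60/210 = 0.714286.
Step 4: Under H0, t = rho * sqrt((n-2)/(1-rho^2)) = 2.0412 ~ t(4).
Step 5: Two-sided p-value from the t-distribution with 4 df = 0.110787.
Step 6: alpha = 0.05. fail to reject H0.

rho = 0.7143, p = 0.110787, fail to reject H0 at alpha = 0.05.


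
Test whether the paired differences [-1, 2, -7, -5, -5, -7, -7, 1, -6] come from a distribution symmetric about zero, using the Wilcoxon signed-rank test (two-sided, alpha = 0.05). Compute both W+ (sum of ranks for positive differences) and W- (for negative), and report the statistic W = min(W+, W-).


Step 1: Drop any zero differences (none here) and take |d_i|.
|d| = [1, 2, 7, 5, 5, 7, 7, 1, 6]
Step 2: Midrank |d_i| (ties get averaged ranks).
ranks: |1|->1.5, |2|->3, |7|->8, |5|->4.5, |5|->4.5, |7|->8, |7|->8, |1|->1.5, |6|->6
Step 3: Attach original signs; sum ranks with positive sign and with negative sign.
W+ = 3 + 1.5 = 4.5
W- = 1.5 + 8 + 4.5 + 4.5 + 8 + 8 + 6 = 40.5
(Check: W+ + W- = 45 should equal n(n+1)/2 = 45.)
Step 4: Test statistic W = min(W+, W-) = 4.5.
Step 5: Ties in |d|, so use the tie-corrected normal approximation.
        E[W] = n(n+1)/4 = 9*10/4 = 22.5.
        Tie groups: |d|=1 (t=2), |d|=5 (t=2), |d|=7 (t=3); sum(t^3 - t) = 36.
        Var[W] = n(n+1)(2n+1)/24 - sum(t^3-t)/48 = 1710/24 - 36/48 = 70.5.
        z = (W - E[W]) / sqrt(Var[W]) = (4.5 - 22.5) / 8.3964 = -2.1438.
        Two-sided p = 2*Phi(z) = 0.032051.
Step 6: alpha = 0.05. reject H0.

W+ = 4.5, W- = 40.5, W = min = 4.5, p = 0.032051, reject H0.


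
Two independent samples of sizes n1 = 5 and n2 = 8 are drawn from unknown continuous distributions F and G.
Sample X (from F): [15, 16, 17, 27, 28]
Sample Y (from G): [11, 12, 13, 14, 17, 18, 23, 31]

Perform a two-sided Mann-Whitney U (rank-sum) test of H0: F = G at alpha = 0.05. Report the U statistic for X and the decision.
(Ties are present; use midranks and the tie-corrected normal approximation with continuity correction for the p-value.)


Step 1: Combine and sort all 13 observations; assign midranks.
sorted (value, group): (11,Y), (12,Y), (13,Y), (14,Y), (15,X), (16,X), (17,X), (17,Y), (18,Y), (23,Y), (27,X), (28,X), (31,Y)
ranks: 11->1, 12->2, 13->3, 14->4, 15->5, 16->6, 17->7.5, 17->7.5, 18->9, 23->10, 27->11, 28->12, 31->13
Step 2: Rank sum for X: R1 = 5 + 6 + 7.5 + 11 + 12 = 41.5.
Step 3: U_X = R1 - n1(n1+1)/2 = 41.5 - 5*6/2 = 41.5 - 15 = 26.5.
       U_Y = n1*n2 - U_X = 40 - 26.5 = 13.5.
Step 4: Ties are present, so use the tie-corrected normal approximation (with continuity correction) for the p-value.
Step 5: p-value = 0.379120; compare to alpha = 0.05. fail to reject H0.

U_X = 26.5, p = 0.379120, fail to reject H0 at alpha = 0.05.


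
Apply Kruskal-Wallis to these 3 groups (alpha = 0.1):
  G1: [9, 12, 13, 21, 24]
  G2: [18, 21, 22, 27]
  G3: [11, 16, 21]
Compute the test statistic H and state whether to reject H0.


Step 1: Combine all N = 12 observations and assign midranks.
sorted (value, group, rank): (9,G1,1), (11,G3,2), (12,G1,3), (13,G1,4), (16,G3,5), (18,G2,6), (21,G1,8), (21,G2,8), (21,G3,8), (22,G2,10), (24,G1,11), (27,G2,12)
Step 2: Sum ranks within each group.
R_1 = 27 (n_1 = 5)
R_2 = 36 (n_2 = 4)
R_3 = 15 (n_3 = 3)
Step 3: H = 12/(N(N+1)) * sum(R_i^2/n_i) - 3(N+1)
     = 12/(12*13) * (27^2/5 + 36^2/4 + 15^2/3) - 3*13
     = 0.076923 * 544.8 - 39
     = 2.907692.
Step 4: Ties present; correction factor C = 1 - 24/(12^3 - 12) = 0.986014. Corrected H = 2.907692 / 0.986014 = 2.948936.
Step 5: Under H0, H ~ chi^2(2); p-value = 0.228900.
Step 6: alpha = 0.1. fail to reject H0.

H = 2.9489, df = 2, p = 0.228900, fail to reject H0.


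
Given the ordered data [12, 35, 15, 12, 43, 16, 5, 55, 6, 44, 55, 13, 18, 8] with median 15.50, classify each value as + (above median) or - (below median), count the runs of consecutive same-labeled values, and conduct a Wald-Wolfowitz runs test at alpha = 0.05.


Step 1: Compute median = 15.50; label A = above, B = below.
Labels in order: BABBAABABAABAB  (n_A = 7, n_B = 7)
Step 2: Count runs R = 11.
Step 3: Under H0 (random ordering), E[R] = 2*n_A*n_B/(n_A+n_B) + 1 = 2*7*7/14 + 1 = 8.0000.
        Var[R] = 2*n_A*n_B*(2*n_A*n_B - n_A - n_B) / ((n_A+n_B)^2 * (n_A+n_B-1)) = 8232/2548 = 3.2308.
        SD[R] = 1.7974.
Step 4: Continuity-corrected z = (R - 0.5 - E[R]) / SD[R] = (11 - 0.5 - 8.0000) / 1.7974 = 1.3909.
Step 5: Two-sided p-value via normal approximation = 2*(1 - Phi(|z|)) = 0.164264.
Step 6: alpha = 0.05. fail to reject H0.

R = 11, z = 1.3909, p = 0.164264, fail to reject H0.


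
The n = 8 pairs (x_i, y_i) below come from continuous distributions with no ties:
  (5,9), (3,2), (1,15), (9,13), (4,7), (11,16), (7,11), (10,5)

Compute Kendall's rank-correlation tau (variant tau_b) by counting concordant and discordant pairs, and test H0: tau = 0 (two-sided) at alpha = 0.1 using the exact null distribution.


Step 1: Enumerate the 28 unordered pairs (i,j) with i<j and classify each by sign(x_j-x_i) * sign(y_j-y_i).
  (1,2):dx=-2,dy=-7->C; (1,3):dx=-4,dy=+6->D; (1,4):dx=+4,dy=+4->C; (1,5):dx=-1,dy=-2->C
  (1,6):dx=+6,dy=+7->C; (1,7):dx=+2,dy=+2->C; (1,8):dx=+5,dy=-4->D; (2,3):dx=-2,dy=+13->D
  (2,4):dx=+6,dy=+11->C; (2,5):dx=+1,dy=+5->C; (2,6):dx=+8,dy=+14->C; (2,7):dx=+4,dy=+9->C
  (2,8):dx=+7,dy=+3->C; (3,4):dx=+8,dy=-2->D; (3,5):dx=+3,dy=-8->D; (3,6):dx=+10,dy=+1->C
  (3,7):dx=+6,dy=-4->D; (3,8):dx=+9,dy=-10->D; (4,5):dx=-5,dy=-6->C; (4,6):dx=+2,dy=+3->C
  (4,7):dx=-2,dy=-2->C; (4,8):dx=+1,dy=-8->D; (5,6):dx=+7,dy=+9->C; (5,7):dx=+3,dy=+4->C
  (5,8):dx=+6,dy=-2->D; (6,7):dx=-4,dy=-5->C; (6,8):dx=-1,dy=-11->C; (7,8):dx=+3,dy=-6->D
Step 2: C = 18, D = 10, total pairs = 28.
Step 3: tau = (C - D)/(n(n-1)/2) = (18 - 10)/28 = 0.285714.
Step 4: Exact two-sided p-value (enumerate n! = 40320 permutations of y under H0): p = 0.398760.
Step 5: alpha = 0.1. fail to reject H0.

tau_b = 0.2857 (C=18, D=10), p = 0.398760, fail to reject H0.


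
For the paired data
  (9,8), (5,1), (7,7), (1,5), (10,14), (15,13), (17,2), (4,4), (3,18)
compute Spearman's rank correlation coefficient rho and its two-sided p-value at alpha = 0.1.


Step 1: Rank x and y separately (midranks; no ties here).
rank(x): 9->6, 5->4, 7->5, 1->1, 10->7, 15->8, 17->9, 4->3, 3->2
rank(y): 8->6, 1->1, 7->5, 5->4, 14->8, 13->7, 2->2, 4->3, 18->9
Step 2: d_i = R_x(i) - R_y(i); compute d_i^2.
  (6-6)^2=0, (4-1)^2=9, (5-5)^2=0, (1-4)^2=9, (7-8)^2=1, (8-7)^2=1, (9-2)^2=49, (3-3)^2=0, (2-9)^2=49
sum(d^2) = 118.
Step 3: rho = 1 - 6*118 / (9*(9^2 - 1)) = 1 - 708/720 = 0.016667.
Step 4: Under H0, t = rho * sqrt((n-2)/(1-rho^2)) = 0.0441 ~ t(7).
Step 5: Two-sided p-value from the t-distribution with 7 df = 0.966055.
Step 6: alpha = 0.1. fail to reject H0.

rho = 0.0167, p = 0.966055, fail to reject H0 at alpha = 0.1.


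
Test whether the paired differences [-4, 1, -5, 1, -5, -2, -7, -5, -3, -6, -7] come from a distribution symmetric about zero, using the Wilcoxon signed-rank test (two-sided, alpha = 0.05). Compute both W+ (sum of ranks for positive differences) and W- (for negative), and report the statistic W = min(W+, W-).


Step 1: Drop any zero differences (none here) and take |d_i|.
|d| = [4, 1, 5, 1, 5, 2, 7, 5, 3, 6, 7]
Step 2: Midrank |d_i| (ties get averaged ranks).
ranks: |4|->5, |1|->1.5, |5|->7, |1|->1.5, |5|->7, |2|->3, |7|->10.5, |5|->7, |3|->4, |6|->9, |7|->10.5
Step 3: Attach original signs; sum ranks with positive sign and with negative sign.
W+ = 1.5 + 1.5 = 3
W- = 5 + 7 + 7 + 3 + 10.5 + 7 + 4 + 9 + 10.5 = 63
(Check: W+ + W- = 66 should equal n(n+1)/2 = 66.)
Step 4: Test statistic W = min(W+, W-) = 3.
Step 5: Ties in |d|, so use the tie-corrected normal approximation.
        E[W] = n(n+1)/4 = 11*12/4 = 33.
        Tie groups: |d|=1 (t=2), |d|=5 (t=3), |d|=7 (t=2); sum(t^3 - t) = 36.
        Var[W] = n(n+1)(2n+1)/24 - sum(t^3-t)/48 = 3036/24 - 36/48 = 125.75.
        z = (W - E[W]) / sqrt(Var[W]) = (3 - 33) / 11.2138 = -2.6753.
        Two-sided p = 2*Phi(z) = 0.007467.
Step 6: alpha = 0.05. reject H0.

W+ = 3, W- = 63, W = min = 3, p = 0.007467, reject H0.


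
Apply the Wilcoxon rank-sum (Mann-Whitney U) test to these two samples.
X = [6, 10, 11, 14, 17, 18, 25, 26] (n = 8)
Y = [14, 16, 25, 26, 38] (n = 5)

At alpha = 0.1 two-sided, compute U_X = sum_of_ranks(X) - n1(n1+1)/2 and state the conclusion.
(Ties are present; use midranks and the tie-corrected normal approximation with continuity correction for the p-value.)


Step 1: Combine and sort all 13 observations; assign midranks.
sorted (value, group): (6,X), (10,X), (11,X), (14,X), (14,Y), (16,Y), (17,X), (18,X), (25,X), (25,Y), (26,X), (26,Y), (38,Y)
ranks: 6->1, 10->2, 11->3, 14->4.5, 14->4.5, 16->6, 17->7, 18->8, 25->9.5, 25->9.5, 26->11.5, 26->11.5, 38->13
Step 2: Rank sum for X: R1 = 1 + 2 + 3 + 4.5 + 7 + 8 + 9.5 + 11.5 = 46.5.
Step 3: U_X = R1 - n1(n1+1)/2 = 46.5 - 8*9/2 = 46.5 - 36 = 10.5.
       U_Y = n1*n2 - U_X = 40 - 10.5 = 29.5.
Step 4: Ties are present, so use the tie-corrected normal approximation (with continuity correction) for the p-value.
Step 5: p-value = 0.185859; compare to alpha = 0.1. fail to reject H0.

U_X = 10.5, p = 0.185859, fail to reject H0 at alpha = 0.1.


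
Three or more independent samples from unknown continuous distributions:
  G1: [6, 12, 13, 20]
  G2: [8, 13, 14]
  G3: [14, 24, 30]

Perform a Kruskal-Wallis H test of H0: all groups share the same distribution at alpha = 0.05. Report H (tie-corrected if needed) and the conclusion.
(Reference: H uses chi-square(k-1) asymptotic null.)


Step 1: Combine all N = 10 observations and assign midranks.
sorted (value, group, rank): (6,G1,1), (8,G2,2), (12,G1,3), (13,G1,4.5), (13,G2,4.5), (14,G2,6.5), (14,G3,6.5), (20,G1,8), (24,G3,9), (30,G3,10)
Step 2: Sum ranks within each group.
R_1 = 16.5 (n_1 = 4)
R_2 = 13 (n_2 = 3)
R_3 = 25.5 (n_3 = 3)
Step 3: H = 12/(N(N+1)) * sum(R_i^2/n_i) - 3(N+1)
     = 12/(10*11) * (16.5^2/4 + 13^2/3 + 25.5^2/3) - 3*11
     = 0.109091 * 341.146 - 33
     = 4.215909.
Step 4: Ties present; correction factor C = 1 - 12/(10^3 - 10) = 0.987879. Corrected H = 4.215909 / 0.987879 = 4.267638.
Step 5: Under H0, H ~ chi^2(2); p-value = 0.118384.
Step 6: alpha = 0.05. fail to reject H0.

H = 4.2676, df = 2, p = 0.118384, fail to reject H0.


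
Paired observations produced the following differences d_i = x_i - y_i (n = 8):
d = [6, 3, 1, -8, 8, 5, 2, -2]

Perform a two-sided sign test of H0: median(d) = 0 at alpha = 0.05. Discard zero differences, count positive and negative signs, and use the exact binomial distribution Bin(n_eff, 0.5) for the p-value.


Step 1: Discard zero differences. Original n = 8; n_eff = number of nonzero differences = 8.
Nonzero differences (with sign): +6, +3, +1, -8, +8, +5, +2, -2
Step 2: Count signs: positive = 6, negative = 2.
Step 3: Under H0: P(positive) = 0.5, so the number of positives S ~ Bin(8, 0.5).
Step 4: Two-sided exact p-value = sum of Bin(8,0.5) probabilities at or below the observed probability = 0.289062.
Step 5: alpha = 0.05. fail to reject H0.

n_eff = 8, pos = 6, neg = 2, p = 0.289062, fail to reject H0.


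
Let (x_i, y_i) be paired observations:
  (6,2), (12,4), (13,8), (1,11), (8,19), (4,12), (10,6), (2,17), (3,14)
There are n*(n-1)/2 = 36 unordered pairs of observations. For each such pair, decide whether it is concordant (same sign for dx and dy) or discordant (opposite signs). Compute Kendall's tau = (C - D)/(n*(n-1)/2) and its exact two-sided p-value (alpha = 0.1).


Step 1: Enumerate the 36 unordered pairs (i,j) with i<j and classify each by sign(x_j-x_i) * sign(y_j-y_i).
  (1,2):dx=+6,dy=+2->C; (1,3):dx=+7,dy=+6->C; (1,4):dx=-5,dy=+9->D; (1,5):dx=+2,dy=+17->C
  (1,6):dx=-2,dy=+10->D; (1,7):dx=+4,dy=+4->C; (1,8):dx=-4,dy=+15->D; (1,9):dx=-3,dy=+12->D
  (2,3):dx=+1,dy=+4->C; (2,4):dx=-11,dy=+7->D; (2,5):dx=-4,dy=+15->D; (2,6):dx=-8,dy=+8->D
  (2,7):dx=-2,dy=+2->D; (2,8):dx=-10,dy=+13->D; (2,9):dx=-9,dy=+10->D; (3,4):dx=-12,dy=+3->D
  (3,5):dx=-5,dy=+11->D; (3,6):dx=-9,dy=+4->D; (3,7):dx=-3,dy=-2->C; (3,8):dx=-11,dy=+9->D
  (3,9):dx=-10,dy=+6->D; (4,5):dx=+7,dy=+8->C; (4,6):dx=+3,dy=+1->C; (4,7):dx=+9,dy=-5->D
  (4,8):dx=+1,dy=+6->C; (4,9):dx=+2,dy=+3->C; (5,6):dx=-4,dy=-7->C; (5,7):dx=+2,dy=-13->D
  (5,8):dx=-6,dy=-2->C; (5,9):dx=-5,dy=-5->C; (6,7):dx=+6,dy=-6->D; (6,8):dx=-2,dy=+5->D
  (6,9):dx=-1,dy=+2->D; (7,8):dx=-8,dy=+11->D; (7,9):dx=-7,dy=+8->D; (8,9):dx=+1,dy=-3->D
Step 2: C = 13, D = 23, total pairs = 36.
Step 3: tau = (C - D)/(n(n-1)/2) = (13 - 23)/36 = -0.277778.
Step 4: Exact two-sided p-value (enumerate n! = 362880 permutations of y under H0): p = 0.358488.
Step 5: alpha = 0.1. fail to reject H0.

tau_b = -0.2778 (C=13, D=23), p = 0.358488, fail to reject H0.


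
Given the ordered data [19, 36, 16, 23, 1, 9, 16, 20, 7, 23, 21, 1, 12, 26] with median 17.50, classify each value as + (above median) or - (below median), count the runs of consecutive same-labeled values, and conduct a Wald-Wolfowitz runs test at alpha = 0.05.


Step 1: Compute median = 17.50; label A = above, B = below.
Labels in order: AABABBBABAABBA  (n_A = 7, n_B = 7)
Step 2: Count runs R = 9.
Step 3: Under H0 (random ordering), E[R] = 2*n_A*n_B/(n_A+n_B) + 1 = 2*7*7/14 + 1 = 8.0000.
        Var[R] = 2*n_A*n_B*(2*n_A*n_B - n_A - n_B) / ((n_A+n_B)^2 * (n_A+n_B-1)) = 8232/2548 = 3.2308.
        SD[R] = 1.7974.
Step 4: Continuity-corrected z = (R - 0.5 - E[R]) / SD[R] = (9 - 0.5 - 8.0000) / 1.7974 = 0.2782.
Step 5: Two-sided p-value via normal approximation = 2*(1 - Phi(|z|)) = 0.780879.
Step 6: alpha = 0.05. fail to reject H0.

R = 9, z = 0.2782, p = 0.780879, fail to reject H0.


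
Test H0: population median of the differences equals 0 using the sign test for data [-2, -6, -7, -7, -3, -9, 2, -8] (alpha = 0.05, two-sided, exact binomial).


Step 1: Discard zero differences. Original n = 8; n_eff = number of nonzero differences = 8.
Nonzero differences (with sign): -2, -6, -7, -7, -3, -9, +2, -8
Step 2: Count signs: positive = 1, negative = 7.
Step 3: Under H0: P(positive) = 0.5, so the number of positives S ~ Bin(8, 0.5).
Step 4: Two-sided exact p-value = sum of Bin(8,0.5) probabilities at or below the observed probability = 0.070312.
Step 5: alpha = 0.05. fail to reject H0.

n_eff = 8, pos = 1, neg = 7, p = 0.070312, fail to reject H0.


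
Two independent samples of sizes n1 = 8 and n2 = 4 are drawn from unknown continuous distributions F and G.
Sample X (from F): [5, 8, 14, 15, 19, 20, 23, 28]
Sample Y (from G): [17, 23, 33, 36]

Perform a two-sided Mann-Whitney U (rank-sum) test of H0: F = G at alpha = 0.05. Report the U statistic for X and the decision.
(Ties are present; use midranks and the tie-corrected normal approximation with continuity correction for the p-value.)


Step 1: Combine and sort all 12 observations; assign midranks.
sorted (value, group): (5,X), (8,X), (14,X), (15,X), (17,Y), (19,X), (20,X), (23,X), (23,Y), (28,X), (33,Y), (36,Y)
ranks: 5->1, 8->2, 14->3, 15->4, 17->5, 19->6, 20->7, 23->8.5, 23->8.5, 28->10, 33->11, 36->12
Step 2: Rank sum for X: R1 = 1 + 2 + 3 + 4 + 6 + 7 + 8.5 + 10 = 41.5.
Step 3: U_X = R1 - n1(n1+1)/2 = 41.5 - 8*9/2 = 41.5 - 36 = 5.5.
       U_Y = n1*n2 - U_X = 32 - 5.5 = 26.5.
Step 4: Ties are present, so use the tie-corrected normal approximation (with continuity correction) for the p-value.
Step 5: p-value = 0.088869; compare to alpha = 0.05. fail to reject H0.

U_X = 5.5, p = 0.088869, fail to reject H0 at alpha = 0.05.


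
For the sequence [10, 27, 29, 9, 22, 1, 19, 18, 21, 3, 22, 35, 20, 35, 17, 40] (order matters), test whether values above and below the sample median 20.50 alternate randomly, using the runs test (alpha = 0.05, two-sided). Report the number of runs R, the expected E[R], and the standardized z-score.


Step 1: Compute median = 20.50; label A = above, B = below.
Labels in order: BAABABBBABAABABA  (n_A = 8, n_B = 8)
Step 2: Count runs R = 12.
Step 3: Under H0 (random ordering), E[R] = 2*n_A*n_B/(n_A+n_B) + 1 = 2*8*8/16 + 1 = 9.0000.
        Var[R] = 2*n_A*n_B*(2*n_A*n_B - n_A - n_B) / ((n_A+n_B)^2 * (n_A+n_B-1)) = 14336/3840 = 3.7333.
        SD[R] = 1.9322.
Step 4: Continuity-corrected z = (R - 0.5 - E[R]) / SD[R] = (12 - 0.5 - 9.0000) / 1.9322 = 1.2939.
Step 5: Two-sided p-value via normal approximation = 2*(1 - Phi(|z|)) = 0.195709.
Step 6: alpha = 0.05. fail to reject H0.

R = 12, z = 1.2939, p = 0.195709, fail to reject H0.


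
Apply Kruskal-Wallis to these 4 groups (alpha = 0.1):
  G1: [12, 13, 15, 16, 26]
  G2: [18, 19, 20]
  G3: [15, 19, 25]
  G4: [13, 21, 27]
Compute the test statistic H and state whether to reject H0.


Step 1: Combine all N = 14 observations and assign midranks.
sorted (value, group, rank): (12,G1,1), (13,G1,2.5), (13,G4,2.5), (15,G1,4.5), (15,G3,4.5), (16,G1,6), (18,G2,7), (19,G2,8.5), (19,G3,8.5), (20,G2,10), (21,G4,11), (25,G3,12), (26,G1,13), (27,G4,14)
Step 2: Sum ranks within each group.
R_1 = 27 (n_1 = 5)
R_2 = 25.5 (n_2 = 3)
R_3 = 25 (n_3 = 3)
R_4 = 27.5 (n_4 = 3)
Step 3: H = 12/(N(N+1)) * sum(R_i^2/n_i) - 3(N+1)
     = 12/(14*15) * (27^2/5 + 25.5^2/3 + 25^2/3 + 27.5^2/3) - 3*15
     = 0.057143 * 822.967 - 45
     = 2.026667.
Step 4: Ties present; correction factor C = 1 - 18/(14^3 - 14) = 0.993407. Corrected H = 2.026667 / 0.993407 = 2.040118.
Step 5: Under H0, H ~ chi^2(3); p-value = 0.564122.
Step 6: alpha = 0.1. fail to reject H0.

H = 2.0401, df = 3, p = 0.564122, fail to reject H0.
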